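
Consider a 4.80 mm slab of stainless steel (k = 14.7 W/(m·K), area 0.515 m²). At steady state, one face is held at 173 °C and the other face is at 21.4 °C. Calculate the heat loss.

Q = kA·ΔT/L = 14.7 × 0.515 × |173 °C − 21.4 °C| / 0.00480 = 2.39×10^5 W

Q = 2.39×10^5 W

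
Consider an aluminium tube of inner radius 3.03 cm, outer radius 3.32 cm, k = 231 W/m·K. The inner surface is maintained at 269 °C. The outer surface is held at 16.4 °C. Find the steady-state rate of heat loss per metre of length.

Q' = 2πk·ΔT/ln(r₂/r₁) = 2π × 231 × 252.6 / ln(0.0332/0.0303) = 4.01×10^6 W/m

Q' = 4010 kW/m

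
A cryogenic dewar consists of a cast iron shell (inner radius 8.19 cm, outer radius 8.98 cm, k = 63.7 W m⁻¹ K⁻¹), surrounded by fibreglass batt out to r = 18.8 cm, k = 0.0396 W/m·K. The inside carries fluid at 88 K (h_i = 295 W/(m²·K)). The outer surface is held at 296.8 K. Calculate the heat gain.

Q = 17.8 W

Treat each layer as a resistance in series:
  R_conv,in = 1/(4πr²h) = 1/(4π·0.0819²·295) = 0.04022 K/W
  R_cast iron = (1/0.0819 − 1/0.0898)/(4πk) = 1.074/(4π·63.7) = 0.001342 K/W
  R_fibreglass batt = (1/0.0898 − 1/0.188)/(4πk) = 5.817/(4π·0.0396) = 11.69 K/W
ΣR = 0.04022 + 0.001342 + 11.69 = 11.73 K/W
Q = ΔT/ΣR = (88 K − 296.8 K)/11.73 = -17.8 W
(Negative Q ⇒ heat flows inward; heat gain = 17.8 W.)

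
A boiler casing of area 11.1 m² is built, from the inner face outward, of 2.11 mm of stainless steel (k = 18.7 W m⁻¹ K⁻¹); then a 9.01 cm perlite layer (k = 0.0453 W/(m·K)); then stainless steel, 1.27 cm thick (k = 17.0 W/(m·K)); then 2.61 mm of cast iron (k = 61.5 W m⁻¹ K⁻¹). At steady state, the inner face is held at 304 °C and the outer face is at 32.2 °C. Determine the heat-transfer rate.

Q = 1520 W

Treat each layer as a resistance in series:
  R_stainless steel = L/(kA) = 0.00211/(18.7·11.1) = 1.017×10^-5 K/W
  R_perlite = L/(kA) = 0.0901/(0.0453·11.1) = 0.1792 K/W
  R_stainless steel = L/(kA) = 0.0127/(17.0·11.1) = 6.730×10^-5 K/W
  R_cast iron = L/(kA) = 0.00261/(61.5·11.1) = 3.823×10^-6 K/W
ΣR = 1.017×10^-5 + 0.1792 + 6.730×10^-5 + 3.823×10^-6 = 0.1793 K/W
Q = ΔT/ΣR = (304 °C − 32.2 °C)/0.1793 = 1520 W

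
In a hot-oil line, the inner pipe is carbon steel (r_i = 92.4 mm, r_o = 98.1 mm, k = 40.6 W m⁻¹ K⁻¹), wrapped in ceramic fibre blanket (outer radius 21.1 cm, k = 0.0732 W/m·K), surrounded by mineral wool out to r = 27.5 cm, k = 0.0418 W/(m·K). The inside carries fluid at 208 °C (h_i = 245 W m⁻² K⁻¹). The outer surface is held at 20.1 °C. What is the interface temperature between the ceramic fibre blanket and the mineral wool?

Treat each layer as a resistance in series:
  R'_conv,in = 1/(2πr h) = 1/(2π·0.0924·245) = 0.007030 m·K/W
  R'_carbon steel = ln(0.0981/0.0924)/(2πk) = 0.05986/(2π·40.6) = 2.347×10^-4 m·K/W
  R'_ceramic fibre blanket = ln(0.211/0.0981)/(2πk) = 0.7659/(2π·0.0732) = 1.665 m·K/W
  R'_mineral wool = ln(0.275/0.211)/(2πk) = 0.2649/(2π·0.0418) = 1.009 m·K/W
ΣR = 0.007030 + 2.347×10^-4 + 1.665 + 1.009 = 2.681 m·K/W
Q' = ΔT/ΣR = (208 °C − 20.1 °C)/2.681 = 70.09 W/m
From the inner boundary to the ceramic fibre blanket/mineral wool interface, ΣR_partial = 1.672 m·K/W.
T_interface = T_in − Q'·ΣR_partial = 208 °C − (70.09)(1.672) = 90.8 °C

T = 90.8 °C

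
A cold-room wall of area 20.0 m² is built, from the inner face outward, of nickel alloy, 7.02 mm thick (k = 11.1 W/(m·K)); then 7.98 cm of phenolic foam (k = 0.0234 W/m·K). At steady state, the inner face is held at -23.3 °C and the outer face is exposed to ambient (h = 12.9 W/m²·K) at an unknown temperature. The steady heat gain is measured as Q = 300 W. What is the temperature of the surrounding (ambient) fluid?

T_out = 29.0 °C

Series resistances:
  R_nickel alloy = L/(kA) = 0.00702/(11.1·20.0) = 3.162×10^-5 K/W
  R_phenolic foam = L/(kA) = 0.0798/(0.0234·20.0) = 0.1705 K/W
  R_conv,out = 1/(hA) = 1/(12.9·20.0) = 0.003876 K/W
ΣR = 0.1744 K/W
ΔT = Q·ΣR = 300 × 0.1744 = 52.32 K
Heat flows inward, so T_out = T_in + ΔT = -23.3 + 52.32 = 29.0 °C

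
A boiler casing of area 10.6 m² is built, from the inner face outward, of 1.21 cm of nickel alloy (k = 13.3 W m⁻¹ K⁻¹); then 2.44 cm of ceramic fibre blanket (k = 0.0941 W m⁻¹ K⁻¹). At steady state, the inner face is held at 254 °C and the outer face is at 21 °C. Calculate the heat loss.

Series thermal resistances, inner to outer:
  R_nickel alloy = L/(kA) = 0.0121/(13.3·10.6) = 8.583×10^-5 K/W
  R_ceramic fibre blanket = L/(kA) = 0.0244/(0.0941·10.6) = 0.02446 K/W
ΣR = 8.583×10^-5 + 0.02446 = 0.02455 K/W
Q = ΔT/ΣR = (254 °C − 21 °C)/0.02455 = 9490 W

Q = 9.49 kW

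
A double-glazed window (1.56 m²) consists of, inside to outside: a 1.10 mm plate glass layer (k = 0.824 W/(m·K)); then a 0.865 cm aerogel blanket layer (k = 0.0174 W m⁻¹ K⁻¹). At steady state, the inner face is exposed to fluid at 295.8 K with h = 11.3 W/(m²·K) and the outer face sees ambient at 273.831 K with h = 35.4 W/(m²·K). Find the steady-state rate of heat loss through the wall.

Q = 55.7 W

Resistance network (inner→outer):
  R_conv,in = 1/(hA) = 1/(11.3·1.56) = 0.05673 K/W
  R_plate glass = L/(kA) = 0.00110/(0.824·1.56) = 8.557×10^-4 K/W
  R_aerogel blanket = L/(kA) = 0.00865/(0.0174·1.56) = 0.3187 K/W
  R_conv,out = 1/(hA) = 1/(35.4·1.56) = 0.01811 K/W
ΣR = 0.05673 + 8.557×10^-4 + 0.3187 + 0.01811 = 0.3944 K/W
Q = ΔT/ΣR = (295.8 K − 273.831 K)/0.3944 = 55.7 W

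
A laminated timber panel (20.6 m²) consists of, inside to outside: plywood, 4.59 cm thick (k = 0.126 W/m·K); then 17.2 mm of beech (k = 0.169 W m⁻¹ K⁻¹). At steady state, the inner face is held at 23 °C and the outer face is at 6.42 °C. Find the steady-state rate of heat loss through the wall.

Q = 733 W

Series thermal resistances, inner to outer:
  R_plywood = L/(kA) = 0.0459/(0.126·20.6) = 0.01768 K/W
  R_beech = L/(kA) = 0.0172/(0.169·20.6) = 0.004941 K/W
ΣR = 0.01768 + 0.004941 = 0.02262 K/W
Q = ΔT/ΣR = (23 °C − 6.42 °C)/0.02262 = 733 W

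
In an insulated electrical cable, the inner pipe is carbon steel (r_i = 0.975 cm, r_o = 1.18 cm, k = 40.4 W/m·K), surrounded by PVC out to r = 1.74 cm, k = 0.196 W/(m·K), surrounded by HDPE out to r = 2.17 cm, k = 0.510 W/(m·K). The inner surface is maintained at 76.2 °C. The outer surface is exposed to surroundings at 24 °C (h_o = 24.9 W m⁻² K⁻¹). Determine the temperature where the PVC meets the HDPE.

T = 51.9 °C

Resistance network (inner→outer):
  R'_carbon steel = ln(0.0118/0.00975)/(2πk) = 0.1908/(2π·40.4) = 7.518×10^-4 m·K/W
  R'_PVC = ln(0.0174/0.0118)/(2πk) = 0.3884/(2π·0.196) = 0.3154 m·K/W
  R'_HDPE = ln(0.0217/0.0174)/(2πk) = 0.2208/(2π·0.510) = 0.06892 m·K/W
  R'_conv,out = 1/(2πr h) = 1/(2π·0.0217·24.9) = 0.2946 m·K/W
ΣR = 7.518×10^-4 + 0.3154 + 0.06892 + 0.2946 = 0.6797 m·K/W
Q' = ΔT/ΣR = (76.2 °C − 24 °C)/0.6797 = 76.80 W/m
From the inner boundary to the PVC/HDPE interface, ΣR_partial = 0.3162 m·K/W.
T_interface = T_in − Q'·ΣR_partial = 76.2 °C − (76.80)(0.3162) = 51.9 °C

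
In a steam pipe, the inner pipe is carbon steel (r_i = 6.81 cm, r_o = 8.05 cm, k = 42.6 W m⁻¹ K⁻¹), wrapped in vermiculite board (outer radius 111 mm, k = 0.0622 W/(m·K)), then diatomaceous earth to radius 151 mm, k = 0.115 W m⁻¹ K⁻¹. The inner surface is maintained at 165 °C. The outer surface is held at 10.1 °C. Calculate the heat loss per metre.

Q' = 124 W/m

Series thermal resistances, inner to outer:
  R'_carbon steel = ln(0.0805/0.0681)/(2πk) = 0.1673/(2π·42.6) = 6.250×10^-4 m·K/W
  R'_vermiculite board = ln(0.111/0.0805)/(2πk) = 0.3213/(2π·0.0622) = 0.8221 m·K/W
  R'_diatomaceous earth = ln(0.151/0.111)/(2πk) = 0.3077/(2π·0.115) = 0.4259 m·K/W
ΣR = 6.250×10^-4 + 0.8221 + 0.4259 = 1.249 m·K/W
Q' = ΔT/ΣR = (165 °C − 10.1 °C)/1.249 = 124 W/m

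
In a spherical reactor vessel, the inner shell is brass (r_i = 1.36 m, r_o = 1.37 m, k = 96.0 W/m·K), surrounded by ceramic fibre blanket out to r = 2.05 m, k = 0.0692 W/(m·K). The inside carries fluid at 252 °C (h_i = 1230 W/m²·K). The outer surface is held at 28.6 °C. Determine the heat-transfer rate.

Q = 802 W

Series thermal resistances, inner to outer:
  R_conv,in = 1/(4πr²h) = 1/(4π·1.36²·1230) = 3.498×10^-5 K/W
  R_brass = (1/1.36 − 1/1.37)/(4πk) = 0.005367/(4π·96.0) = 4.449×10^-6 K/W
  R_ceramic fibre blanket = (1/1.37 − 1/2.05)/(4πk) = 0.2421/(4π·0.0692) = 0.2784 K/W
ΣR = 3.498×10^-5 + 4.449×10^-6 + 0.2784 = 0.2784 K/W
Q = ΔT/ΣR = (252 °C − 28.6 °C)/0.2784 = 802 W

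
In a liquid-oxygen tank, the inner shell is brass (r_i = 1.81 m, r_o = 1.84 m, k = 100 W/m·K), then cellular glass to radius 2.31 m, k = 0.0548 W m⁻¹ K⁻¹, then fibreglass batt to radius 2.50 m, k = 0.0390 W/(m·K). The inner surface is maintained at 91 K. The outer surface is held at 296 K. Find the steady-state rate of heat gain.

Q = 900 W

Treat each layer as a resistance in series:
  R_brass = (1/1.81 − 1/1.84)/(4πk) = 0.009008/(4π·100) = 7.168×10^-6 K/W
  R_cellular glass = (1/1.84 − 1/2.31)/(4πk) = 0.1106/(4π·0.0548) = 0.1606 K/W
  R_fibreglass batt = (1/2.31 − 1/2.50)/(4πk) = 0.03290/(4π·0.0390) = 0.06713 K/W
ΣR = 7.168×10^-6 + 0.1606 + 0.06713 = 0.2277 K/W
Q = ΔT/ΣR = (91 K − 296 K)/0.2277 = -900 W
(Negative Q ⇒ heat flows inward; heat gain = 900 W.)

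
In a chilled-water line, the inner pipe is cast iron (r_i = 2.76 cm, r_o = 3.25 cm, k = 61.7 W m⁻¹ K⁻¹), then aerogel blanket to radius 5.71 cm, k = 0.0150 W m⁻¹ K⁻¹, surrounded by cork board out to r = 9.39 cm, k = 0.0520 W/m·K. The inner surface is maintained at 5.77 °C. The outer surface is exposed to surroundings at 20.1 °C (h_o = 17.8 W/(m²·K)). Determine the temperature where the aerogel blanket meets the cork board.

Treat each layer as a resistance in series:
  R'_cast iron = ln(0.0325/0.0276)/(2πk) = 0.1634/(2π·61.7) = 4.216×10^-4 m·K/W
  R'_aerogel blanket = ln(0.0571/0.0325)/(2πk) = 0.5636/(2π·0.0150) = 5.980 m·K/W
  R'_cork board = ln(0.0939/0.0571)/(2πk) = 0.4974/(2π·0.0520) = 1.522 m·K/W
  R'_conv,out = 1/(2πr h) = 1/(2π·0.0939·17.8) = 0.09522 m·K/W
ΣR = 4.216×10^-4 + 5.980 + 1.522 + 0.09522 = 7.598 m·K/W
Q' = ΔT/ΣR = (5.77 °C − 20.1 °C)/7.598 = -1.886 W/m
From the inner boundary to the aerogel blanket/cork board interface, ΣR_partial = 5.980 m·K/W.
T_interface = T_in − Q'·ΣR_partial = 5.77 °C − (-1.886)(5.980) = 17.0 °C

T = 17.0 °C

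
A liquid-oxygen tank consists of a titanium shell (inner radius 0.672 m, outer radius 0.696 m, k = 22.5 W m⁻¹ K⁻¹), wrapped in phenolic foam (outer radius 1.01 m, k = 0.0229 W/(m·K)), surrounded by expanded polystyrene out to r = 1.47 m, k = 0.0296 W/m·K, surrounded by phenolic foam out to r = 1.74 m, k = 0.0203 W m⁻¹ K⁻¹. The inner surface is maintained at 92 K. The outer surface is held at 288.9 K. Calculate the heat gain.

Treat each layer as a resistance in series:
  R_titanium = (1/0.672 − 1/0.696)/(4πk) = 0.05131/(4π·22.5) = 1.815×10^-4 K/W
  R_phenolic foam = (1/0.696 − 1/1.01)/(4πk) = 0.4467/(4π·0.0229) = 1.552 K/W
  R_expanded polystyrene = (1/1.01 − 1/1.47)/(4πk) = 0.3098/(4π·0.0296) = 0.8329 K/W
  R_phenolic foam = (1/1.47 − 1/1.74)/(4πk) = 0.1056/(4π·0.0203) = 0.4138 K/W
ΣR = 1.815×10^-4 + 1.552 + 0.8329 + 0.4138 = 2.799 K/W
Q = ΔT/ΣR = (92 K − 288.9 K)/2.799 = -70.3 W
(Negative Q ⇒ heat flows inward; heat gain = 70.3 W.)

Q = 70.3 W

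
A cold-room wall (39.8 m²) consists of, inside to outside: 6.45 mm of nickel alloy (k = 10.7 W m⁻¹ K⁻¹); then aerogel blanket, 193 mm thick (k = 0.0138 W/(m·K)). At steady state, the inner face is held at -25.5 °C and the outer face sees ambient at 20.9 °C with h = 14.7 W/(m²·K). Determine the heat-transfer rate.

Treat each layer as a resistance in series:
  R_nickel alloy = L/(kA) = 0.00645/(10.7·39.8) = 1.515×10^-5 K/W
  R_aerogel blanket = L/(kA) = 0.193/(0.0138·39.8) = 0.3514 K/W
  R_conv,out = 1/(hA) = 1/(14.7·39.8) = 0.001709 K/W
ΣR = 1.515×10^-5 + 0.3514 + 0.001709 = 0.3531 K/W
Q = ΔT/ΣR = (-25.5 °C − 20.9 °C)/0.3531 = -131 W
(Negative Q ⇒ heat flows inward; heat gain = 131 W.)

Q = 131 W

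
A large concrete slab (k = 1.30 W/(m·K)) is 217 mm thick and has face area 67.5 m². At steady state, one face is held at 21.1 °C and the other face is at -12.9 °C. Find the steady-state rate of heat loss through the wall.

Q = 13.7 kW

Q = kA·ΔT/L = 1.30 × 67.5 × |21.1 °C − -12.9 °C| / 0.217 = 13700 W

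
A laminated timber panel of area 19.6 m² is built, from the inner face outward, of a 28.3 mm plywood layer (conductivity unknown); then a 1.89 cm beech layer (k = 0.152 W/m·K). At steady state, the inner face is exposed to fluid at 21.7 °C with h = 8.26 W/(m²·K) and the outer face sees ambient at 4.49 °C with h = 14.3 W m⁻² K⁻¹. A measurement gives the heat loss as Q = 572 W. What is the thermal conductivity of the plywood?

ΣR = ΔT/Q = |21.7 − 4.49|/572 = 0.03009 K/W
Known resistances:
  R_conv,in = 1/(hA) = 1/(8.26·19.6) = 0.006177 K/W
  R_beech = L/(kA) = 0.0189/(0.152·19.6) = 0.006344 K/W
  R_conv,out = 1/(hA) = 1/(14.3·19.6) = 0.003568 K/W
R_plywood = ΣR − ΣR_known = 0.03009 − 0.01609 = 0.01400 K/W
L/(kA) = 0.01400 ⇒ k = 0.0283/(0.01400·19.6) = 0.103 W/m·K

k = 0.103 W/m·K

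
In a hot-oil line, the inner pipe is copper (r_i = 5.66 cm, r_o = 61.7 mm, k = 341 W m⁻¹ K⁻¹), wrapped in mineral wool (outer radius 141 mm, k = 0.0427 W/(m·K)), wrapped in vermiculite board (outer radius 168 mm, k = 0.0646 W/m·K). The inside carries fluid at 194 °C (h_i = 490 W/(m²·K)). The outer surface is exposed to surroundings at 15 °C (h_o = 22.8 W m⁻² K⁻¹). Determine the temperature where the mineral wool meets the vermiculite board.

Treat each layer as a resistance in series:
  R'_conv,in = 1/(2πr h) = 1/(2π·0.0566·490) = 0.005739 m·K/W
  R'_copper = ln(0.0617/0.0566)/(2πk) = 0.08627/(2π·341) = 4.027×10^-5 m·K/W
  R'_mineral wool = ln(0.141/0.0617)/(2πk) = 0.8265/(2π·0.0427) = 3.081 m·K/W
  R'_vermiculite board = ln(0.168/0.141)/(2πk) = 0.1752/(2π·0.0646) = 0.4317 m·K/W
  R'_conv,out = 1/(2πr h) = 1/(2π·0.168·22.8) = 0.04155 m·K/W
ΣR = 0.005739 + 4.027×10^-5 + 3.081 + 0.4317 + 0.04155 = 3.560 m·K/W
Q' = ΔT/ΣR = (194 °C − 15 °C)/3.560 = 50.28 W/m
From the inner boundary to the mineral wool/vermiculite board interface, ΣR_partial = 3.087 m·K/W.
T_interface = T_in − Q'·ΣR_partial = 194 °C − (50.28)(3.087) = 38.8 °C

T = 38.8 °C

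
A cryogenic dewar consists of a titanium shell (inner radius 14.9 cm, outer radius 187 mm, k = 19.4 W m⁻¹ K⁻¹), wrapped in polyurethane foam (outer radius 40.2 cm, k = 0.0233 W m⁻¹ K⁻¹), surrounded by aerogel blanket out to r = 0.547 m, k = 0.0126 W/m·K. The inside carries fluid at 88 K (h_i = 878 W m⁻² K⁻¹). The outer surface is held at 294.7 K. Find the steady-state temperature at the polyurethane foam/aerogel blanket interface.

Series thermal resistances, inner to outer:
  R_conv,in = 1/(4πr²h) = 1/(4π·0.149²·878) = 0.004082 K/W
  R_titanium = (1/0.149 − 1/0.187)/(4πk) = 1.364/(4π·19.4) = 0.005594 K/W
  R_polyurethane foam = (1/0.187 − 1/0.402)/(4πk) = 2.860/(4π·0.0233) = 9.768 K/W
  R_aerogel blanket = (1/0.402 − 1/0.547)/(4πk) = 0.6594/(4π·0.0126) = 4.165 K/W
ΣR = 0.004082 + 0.005594 + 9.768 + 4.165 = 13.94 K/W
Q = ΔT/ΣR = (88 K − 294.7 K)/13.94 = -14.83 W
From the inner boundary to the polyurethane foam/aerogel blanket interface, ΣR_partial = 9.778 K/W.
T_interface = T_in − Q·ΣR_partial = 88 K − (-14.83)(9.778) = 233.0 K

T = 233.0 K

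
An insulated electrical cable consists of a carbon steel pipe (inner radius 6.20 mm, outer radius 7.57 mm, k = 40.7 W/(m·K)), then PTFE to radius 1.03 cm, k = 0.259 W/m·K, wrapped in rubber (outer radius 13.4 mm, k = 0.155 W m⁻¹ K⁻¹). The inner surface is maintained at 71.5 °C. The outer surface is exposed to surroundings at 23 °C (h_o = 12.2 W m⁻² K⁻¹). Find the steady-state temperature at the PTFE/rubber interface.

Treat each layer as a resistance in series:
  R'_carbon steel = ln(0.00757/0.00620)/(2πk) = 0.1996/(2π·40.7) = 7.807×10^-4 m·K/W
  R'_PTFE = ln(0.0103/0.00757)/(2πk) = 0.3080/(2π·0.259) = 0.1892 m·K/W
  R'_rubber = ln(0.0134/0.0103)/(2πk) = 0.2631/(2π·0.155) = 0.2702 m·K/W
  R'_conv,out = 1/(2πr h) = 1/(2π·0.0134·12.2) = 0.9735 m·K/W
ΣR = 7.807×10^-4 + 0.1892 + 0.2702 + 0.9735 = 1.434 m·K/W
Q' = ΔT/ΣR = (71.5 °C − 23 °C)/1.434 = 33.82 W/m
From the inner boundary to the PTFE/rubber interface, ΣR_partial = 0.1900 m·K/W.
T_interface = T_in − Q'·ΣR_partial = 71.5 °C − (33.82)(0.1900) = 65.1 °C

T = 65.1 °C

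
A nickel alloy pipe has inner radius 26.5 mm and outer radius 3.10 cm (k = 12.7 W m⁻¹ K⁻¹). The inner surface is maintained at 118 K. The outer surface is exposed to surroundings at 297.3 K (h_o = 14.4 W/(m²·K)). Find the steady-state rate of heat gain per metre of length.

Resistance network (inner→outer):
  R'_nickel alloy = ln(0.0310/0.0265)/(2πk) = 0.1568/(2π·12.7) = 0.001966 m·K/W
  R'_conv,out = 1/(2πr h) = 1/(2π·0.0310·14.4) = 0.3565 m·K/W
ΣR = 0.001966 + 0.3565 = 0.3585 m·K/W
Q' = ΔT/ΣR = (118 K − 297.3 K)/0.3585 = -500 W/m
(Negative Q' ⇒ heat flows inward; heat gain = 500 W/m.)

Q' = 500 W/m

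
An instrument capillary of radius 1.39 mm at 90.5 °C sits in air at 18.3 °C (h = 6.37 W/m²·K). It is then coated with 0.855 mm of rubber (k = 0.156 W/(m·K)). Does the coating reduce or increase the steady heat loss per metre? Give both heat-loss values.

increases: 4.02 → 6.21 W/m

Critical radius for a cylinder: r_cr = k/h = 0.0245 m = 2.45 cm.
Outer radius after coating: r₂ = 0.00139 + 8.55×10^-4 = 0.002245 m.
Since r₁ < r_cr and r₂ ≤ r_cr, the coating moves toward the maximum at r_cr — heat loss rises.
Bare: R = 1/(2πr₁h) = 17.97 m·K/W; Q = 72.2/17.97 = 4.02 W/m.
Coated: R = R_cond + R_conv = 11.62 m·K/W; Q = 72.2/11.62 = 6.21 W/m.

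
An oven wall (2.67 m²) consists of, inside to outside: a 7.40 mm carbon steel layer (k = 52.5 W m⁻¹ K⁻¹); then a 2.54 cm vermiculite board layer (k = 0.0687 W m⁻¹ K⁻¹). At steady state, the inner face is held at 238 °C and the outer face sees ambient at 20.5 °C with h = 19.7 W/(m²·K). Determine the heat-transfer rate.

Q = 1380 W

Series thermal resistances, inner to outer:
  R_carbon steel = L/(kA) = 0.00740/(52.5·2.67) = 5.279×10^-5 K/W
  R_vermiculite board = L/(kA) = 0.0254/(0.0687·2.67) = 0.1385 K/W
  R_conv,out = 1/(hA) = 1/(19.7·2.67) = 0.01901 K/W
ΣR = 5.279×10^-5 + 0.1385 + 0.01901 = 0.1576 K/W
Q = ΔT/ΣR = (238 °C − 20.5 °C)/0.1576 = 1380 W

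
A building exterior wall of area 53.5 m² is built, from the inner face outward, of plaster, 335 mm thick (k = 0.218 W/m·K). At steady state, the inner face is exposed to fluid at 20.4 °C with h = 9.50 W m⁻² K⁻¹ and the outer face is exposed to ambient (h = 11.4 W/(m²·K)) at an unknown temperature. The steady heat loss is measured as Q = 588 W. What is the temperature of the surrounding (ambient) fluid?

T_out = 1.39 °C

Sum the resistances:
  R_conv,in = 1/(hA) = 1/(9.50·53.5) = 0.001968 K/W
  R_plaster = L/(kA) = 0.335/(0.218·53.5) = 0.02872 K/W
  R_conv,out = 1/(hA) = 1/(11.4·53.5) = 0.001640 K/W
ΣR = 0.03233 K/W
ΔT = Q·ΣR = 588 × 0.03233 = 19.01 K
Heat flows outward, so T_out = T_in − ΔT = 20.4 − 19.01 = 1.39 °C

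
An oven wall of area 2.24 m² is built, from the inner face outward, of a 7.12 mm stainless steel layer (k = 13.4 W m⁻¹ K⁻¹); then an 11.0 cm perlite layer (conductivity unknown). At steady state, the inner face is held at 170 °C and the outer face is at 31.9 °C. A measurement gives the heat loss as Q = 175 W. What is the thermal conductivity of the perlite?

ΣR = ΔT/Q = |170 − 31.9|/175 = 0.7891 K/W
Known resistances:
  R_stainless steel = L/(kA) = 0.00712/(13.4·2.24) = 2.372×10^-4 K/W
R_perlite = ΣR − ΣR_known = 0.7891 − 2.372×10^-4 = 0.7889 K/W
L/(kA) = 0.7889 ⇒ k = 0.110/(0.7889·2.24) = 0.0622 W/m·K

k = 0.0622 W/m·K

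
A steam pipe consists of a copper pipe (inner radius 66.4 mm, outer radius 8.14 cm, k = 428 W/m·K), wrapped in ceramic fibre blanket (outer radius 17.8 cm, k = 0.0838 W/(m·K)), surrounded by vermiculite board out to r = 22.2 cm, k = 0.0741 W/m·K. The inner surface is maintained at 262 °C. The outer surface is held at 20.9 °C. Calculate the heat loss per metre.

Q' = 123 W/m

Series thermal resistances, inner to outer:
  R'_copper = ln(0.0814/0.0664)/(2πk) = 0.2037/(2π·428) = 7.574×10^-5 m·K/W
  R'_ceramic fibre blanket = ln(0.178/0.0814)/(2πk) = 0.7824/(2π·0.0838) = 1.486 m·K/W
  R'_vermiculite board = ln(0.222/0.178)/(2πk) = 0.2209/(2π·0.0741) = 0.4744 m·K/W
ΣR = 7.574×10^-5 + 1.486 + 0.4744 = 1.960 m·K/W
Q' = ΔT/ΣR = (262 °C − 20.9 °C)/1.960 = 123 W/m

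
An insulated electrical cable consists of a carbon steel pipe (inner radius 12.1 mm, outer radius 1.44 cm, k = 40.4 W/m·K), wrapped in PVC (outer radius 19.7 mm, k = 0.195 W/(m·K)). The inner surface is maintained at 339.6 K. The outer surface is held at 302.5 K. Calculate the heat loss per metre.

Q' = 145 W/m

Resistance network (inner→outer):
  R'_carbon steel = ln(0.0144/0.0121)/(2πk) = 0.1740/(2π·40.4) = 6.856×10^-4 m·K/W
  R'_PVC = ln(0.0197/0.0144)/(2πk) = 0.3134/(2π·0.195) = 0.2558 m·K/W
ΣR = 6.856×10^-4 + 0.2558 = 0.2565 m·K/W
Q' = ΔT/ΣR = (339.6 K − 302.5 K)/0.2565 = 145 W/m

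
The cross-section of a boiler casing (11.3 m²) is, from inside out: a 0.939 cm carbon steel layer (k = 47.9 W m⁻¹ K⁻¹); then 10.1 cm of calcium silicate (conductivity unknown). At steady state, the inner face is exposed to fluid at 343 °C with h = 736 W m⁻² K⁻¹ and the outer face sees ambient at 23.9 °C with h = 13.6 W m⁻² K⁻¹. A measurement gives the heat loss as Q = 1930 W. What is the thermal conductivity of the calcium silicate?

ΣR = ΔT/Q = |343 − 23.9|/1930 = 0.1653 K/W
Known resistances:
  R_conv,in = 1/(hA) = 1/(736·11.3) = 1.202×10^-4 K/W
  R_carbon steel = L/(kA) = 0.00939/(47.9·11.3) = 1.735×10^-5 K/W
  R_conv,out = 1/(hA) = 1/(13.6·11.3) = 0.006507 K/W
R_calcium silicate = ΣR − ΣR_known = 0.1653 − 0.006645 = 0.1587 K/W
L/(kA) = 0.1587 ⇒ k = 0.101/(0.1587·11.3) = 0.0563 W/m·K

k = 0.0563 W/m·K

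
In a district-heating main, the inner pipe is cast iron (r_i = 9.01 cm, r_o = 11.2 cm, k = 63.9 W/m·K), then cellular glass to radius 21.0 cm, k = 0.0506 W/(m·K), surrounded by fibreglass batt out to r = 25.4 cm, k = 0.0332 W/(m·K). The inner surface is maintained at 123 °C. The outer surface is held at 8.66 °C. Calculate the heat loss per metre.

Q' = 39.6 W/m

Treat each layer as a resistance in series:
  R'_cast iron = ln(0.112/0.0901)/(2πk) = 0.2176/(2π·63.9) = 5.419×10^-4 m·K/W
  R'_cellular glass = ln(0.210/0.112)/(2πk) = 0.6286/(2π·0.0506) = 1.977 m·K/W
  R'_fibreglass batt = ln(0.254/0.210)/(2πk) = 0.1902/(2π·0.0332) = 0.9119 m·K/W
ΣR = 5.419×10^-4 + 1.977 + 0.9119 = 2.889 m·K/W
Q' = ΔT/ΣR = (123 °C − 8.66 °C)/2.889 = 39.6 W/m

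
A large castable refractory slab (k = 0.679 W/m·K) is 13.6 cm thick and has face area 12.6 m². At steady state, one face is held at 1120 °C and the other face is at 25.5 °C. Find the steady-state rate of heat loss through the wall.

Q = kA·ΔT/L = 0.679 × 12.6 × |1120 °C − 25.5 °C| / 0.136 = 68900 W

Q = 68900 W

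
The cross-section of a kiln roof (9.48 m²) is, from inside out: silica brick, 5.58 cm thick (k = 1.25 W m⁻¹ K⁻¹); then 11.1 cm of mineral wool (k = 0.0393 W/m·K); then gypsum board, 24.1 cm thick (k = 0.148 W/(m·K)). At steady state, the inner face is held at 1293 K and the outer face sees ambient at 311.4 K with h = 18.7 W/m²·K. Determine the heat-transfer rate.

Q = 2040 W

Resistance network (inner→outer):
  R_silica brick = L/(kA) = 0.0558/(1.25·9.48) = 0.004709 K/W
  R_mineral wool = L/(kA) = 0.111/(0.0393·9.48) = 0.2979 K/W
  R_gypsum board = L/(kA) = 0.241/(0.148·9.48) = 0.1718 K/W
  R_conv,out = 1/(hA) = 1/(18.7·9.48) = 0.005641 K/W
ΣR = 0.004709 + 0.2979 + 0.1718 + 0.005641 = 0.4801 K/W
Q = ΔT/ΣR = (1293 K − 311.4 K)/0.4801 = 2040 W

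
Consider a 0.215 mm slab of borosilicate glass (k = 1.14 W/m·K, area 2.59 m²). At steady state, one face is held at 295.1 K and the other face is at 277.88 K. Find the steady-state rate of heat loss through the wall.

Q = kA·ΔT/L = 1.14 × 2.59 × |295.1 K − 277.88 K| / 2.15×10^-4 = 2.36×10^5 W

Q = 2.36×10^5 W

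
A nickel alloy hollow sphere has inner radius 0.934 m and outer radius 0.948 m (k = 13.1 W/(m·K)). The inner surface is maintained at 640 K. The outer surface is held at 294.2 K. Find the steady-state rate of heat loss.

Q = 4πk·ΔT/(1/r₁ − 1/r₂) = 4π × 13.1 × 345.8 / (1/0.934 − 1/0.948) = 3.60×10^6 W

Q = 3600 kW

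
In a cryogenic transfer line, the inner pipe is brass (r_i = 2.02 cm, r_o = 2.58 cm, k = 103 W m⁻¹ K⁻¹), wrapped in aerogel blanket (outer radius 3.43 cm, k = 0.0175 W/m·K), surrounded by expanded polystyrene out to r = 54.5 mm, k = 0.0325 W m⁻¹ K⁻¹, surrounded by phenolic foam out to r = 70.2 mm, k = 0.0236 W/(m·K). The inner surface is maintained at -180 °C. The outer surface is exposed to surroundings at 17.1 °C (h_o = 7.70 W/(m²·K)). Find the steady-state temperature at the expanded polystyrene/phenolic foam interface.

Resistance network (inner→outer):
  R'_brass = ln(0.0258/0.0202)/(2πk) = 0.2447/(2π·103) = 3.781×10^-4 m·K/W
  R'_aerogel blanket = ln(0.0343/0.0258)/(2πk) = 0.2848/(2π·0.0175) = 2.590 m·K/W
  R'_expanded polystyrene = ln(0.0545/0.0343)/(2πk) = 0.4631/(2π·0.0325) = 2.268 m·K/W
  R'_phenolic foam = ln(0.0702/0.0545)/(2πk) = 0.2531/(2π·0.0236) = 1.707 m·K/W
  R'_conv,out = 1/(2πr h) = 1/(2π·0.0702·7.70) = 0.2944 m·K/W
ΣR = 3.781×10^-4 + 2.590 + 2.268 + 1.707 + 0.2944 = 6.860 m·K/W
Q' = ΔT/ΣR = (-180 °C − 17.1 °C)/6.860 = -28.73 W/m
From the inner boundary to the expanded polystyrene/phenolic foam interface, ΣR_partial = 4.858 m·K/W.
T_interface = T_in − Q'·ΣR_partial = -180 °C − (-28.73)(4.858) = -40.4 °C

T = -40.4 °C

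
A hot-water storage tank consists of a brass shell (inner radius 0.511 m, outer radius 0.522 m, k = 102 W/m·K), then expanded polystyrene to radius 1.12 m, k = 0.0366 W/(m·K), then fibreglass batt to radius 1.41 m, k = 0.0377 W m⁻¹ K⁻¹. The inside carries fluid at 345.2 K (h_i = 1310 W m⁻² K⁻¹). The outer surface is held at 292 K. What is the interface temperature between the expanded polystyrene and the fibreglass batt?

Resistance network (inner→outer):
  R_conv,in = 1/(4πr²h) = 1/(4π·0.511²·1310) = 2.326×10^-4 K/W
  R_brass = (1/0.511 − 1/0.522)/(4πk) = 0.04124/(4π·102) = 3.217×10^-5 K/W
  R_expanded polystyrene = (1/0.522 − 1/1.12)/(4πk) = 1.023/(4π·0.0366) = 2.224 K/W
  R_fibreglass batt = (1/1.12 − 1/1.41)/(4πk) = 0.1836/(4π·0.0377) = 0.3876 K/W
ΣR = 2.326×10^-4 + 3.217×10^-5 + 2.224 + 0.3876 = 2.612 K/W
Q = ΔT/ΣR = (345.2 K − 292 K)/2.612 = 20.37 W
From the inner boundary to the expanded polystyrene/fibreglass batt interface, ΣR_partial = 2.224 K/W.
T_interface = T_in − Q·ΣR_partial = 345.2 K − (20.37)(2.224) = 299.9 K

T = 299.9 K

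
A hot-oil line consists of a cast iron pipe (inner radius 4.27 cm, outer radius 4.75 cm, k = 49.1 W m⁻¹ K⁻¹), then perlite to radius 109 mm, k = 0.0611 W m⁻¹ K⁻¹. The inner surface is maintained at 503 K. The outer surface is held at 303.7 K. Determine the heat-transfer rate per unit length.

Series thermal resistances, inner to outer:
  R'_cast iron = ln(0.0475/0.0427)/(2πk) = 0.1065/(2π·49.1) = 3.453×10^-4 m·K/W
  R'_perlite = ln(0.109/0.0475)/(2πk) = 0.8306/(2π·0.0611) = 2.164 m·K/W
ΣR = 3.453×10^-4 + 2.164 = 2.164 m·K/W
Q' = ΔT/ΣR = (503 K − 303.7 K)/2.164 = 92.1 W/m

Q' = 92.1 W/m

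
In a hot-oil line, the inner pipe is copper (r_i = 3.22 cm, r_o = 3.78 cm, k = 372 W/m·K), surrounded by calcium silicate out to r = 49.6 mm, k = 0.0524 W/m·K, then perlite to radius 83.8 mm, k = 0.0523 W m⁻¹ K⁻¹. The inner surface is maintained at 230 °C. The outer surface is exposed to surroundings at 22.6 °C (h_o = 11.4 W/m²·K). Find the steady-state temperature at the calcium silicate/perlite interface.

Treat each layer as a resistance in series:
  R'_copper = ln(0.0378/0.0322)/(2πk) = 0.1603/(2π·372) = 6.860×10^-5 m·K/W
  R'_calcium silicate = ln(0.0496/0.0378)/(2πk) = 0.2717/(2π·0.0524) = 0.8252 m·K/W
  R'_perlite = ln(0.0838/0.0496)/(2πk) = 0.5244/(2π·0.0523) = 1.596 m·K/W
  R'_conv,out = 1/(2πr h) = 1/(2π·0.0838·11.4) = 0.1666 m·K/W
ΣR = 6.860×10^-5 + 0.8252 + 1.596 + 0.1666 = 2.588 m·K/W
Q' = ΔT/ΣR = (230 °C − 22.6 °C)/2.588 = 80.14 W/m
From the inner boundary to the calcium silicate/perlite interface, ΣR_partial = 0.8253 m·K/W.
T_interface = T_in − Q'·ΣR_partial = 230 °C − (80.14)(0.8253) = 164 °C

T = 164 °C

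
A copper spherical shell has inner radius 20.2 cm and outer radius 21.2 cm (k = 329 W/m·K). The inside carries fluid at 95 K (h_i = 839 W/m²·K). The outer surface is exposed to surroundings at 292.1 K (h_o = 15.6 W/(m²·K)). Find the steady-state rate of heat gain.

Q = 1700 W

Treat each layer as a resistance in series:
  R_conv,in = 1/(4πr²h) = 1/(4π·0.202²·839) = 0.002324 K/W
  R_copper = (1/0.202 − 1/0.212)/(4πk) = 0.2335/(4π·329) = 5.648×10^-5 K/W
  R_conv,out = 1/(4πr²h) = 1/(4π·0.212²·15.6) = 0.1135 K/W
ΣR = 0.002324 + 5.648×10^-5 + 0.1135 = 0.1159 K/W
Q = ΔT/ΣR = (95 K − 292.1 K)/0.1159 = -1700 W
(Negative Q ⇒ heat flows inward; heat gain = 1700 W.)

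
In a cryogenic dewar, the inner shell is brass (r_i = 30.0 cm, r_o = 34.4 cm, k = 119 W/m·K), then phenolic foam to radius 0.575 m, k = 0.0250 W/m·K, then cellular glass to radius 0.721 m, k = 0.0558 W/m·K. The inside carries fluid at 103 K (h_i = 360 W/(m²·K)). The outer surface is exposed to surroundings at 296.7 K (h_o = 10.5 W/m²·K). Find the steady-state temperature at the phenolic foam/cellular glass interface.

Resistance network (inner→outer):
  R_conv,in = 1/(4πr²h) = 1/(4π·0.300²·360) = 0.002456 K/W
  R_brass = (1/0.300 − 1/0.344)/(4πk) = 0.4264/(4π·119) = 2.851×10^-4 K/W
  R_phenolic foam = (1/0.344 − 1/0.575)/(4πk) = 1.168/(4π·0.0250) = 3.717 K/W
  R_cellular glass = (1/0.575 − 1/0.721)/(4πk) = 0.3522/(4π·0.0558) = 0.5022 K/W
  R_conv,out = 1/(4πr²h) = 1/(4π·0.721²·10.5) = 0.01458 K/W
ΣR = 0.002456 + 2.851×10^-4 + 3.717 + 0.5022 + 0.01458 = 4.237 K/W
Q = ΔT/ΣR = (103 K − 296.7 K)/4.237 = -45.72 W
From the inner boundary to the phenolic foam/cellular glass interface, ΣR_partial = 3.720 K/W.
T_interface = T_in − Q·ΣR_partial = 103 K − (-45.72)(3.720) = 273.1 K

T = 273.1 K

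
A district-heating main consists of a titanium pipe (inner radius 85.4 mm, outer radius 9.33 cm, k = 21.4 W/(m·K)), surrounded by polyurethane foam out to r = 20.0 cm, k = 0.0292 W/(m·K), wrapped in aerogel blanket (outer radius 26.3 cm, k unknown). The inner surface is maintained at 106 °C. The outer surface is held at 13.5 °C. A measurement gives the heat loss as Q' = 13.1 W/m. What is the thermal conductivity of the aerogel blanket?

ΣR = ΔT/Q' = |106 − 13.5|/13.1 = 7.061 m·K/W
Known resistances:
  R'_titanium = ln(0.0933/0.0854)/(2πk) = 0.08847/(2π·21.4) = 6.580×10^-4 m·K/W
  R'_polyurethane foam = ln(0.200/0.0933)/(2πk) = 0.7625/(2π·0.0292) = 4.156 m·K/W
R_aerogel blanket = ΣR − ΣR_known = 7.061 − 4.157 = 2.904 m·K/W
ln(r₂/r₁)/(2πk) = 2.904 ⇒ k = 0.2738/(2π·2.904) = 0.0150 W/m·K

k = 0.0150 W/m·K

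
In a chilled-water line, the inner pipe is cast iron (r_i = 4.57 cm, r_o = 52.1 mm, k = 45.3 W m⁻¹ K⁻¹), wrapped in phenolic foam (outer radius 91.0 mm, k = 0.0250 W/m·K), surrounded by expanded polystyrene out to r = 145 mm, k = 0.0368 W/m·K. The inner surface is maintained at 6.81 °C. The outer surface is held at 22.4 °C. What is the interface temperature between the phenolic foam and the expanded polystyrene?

Resistance network (inner→outer):
  R'_cast iron = ln(0.0521/0.0457)/(2πk) = 0.1311/(2π·45.3) = 4.605×10^-4 m·K/W
  R'_phenolic foam = ln(0.0910/0.0521)/(2πk) = 0.5577/(2π·0.0250) = 3.550 m·K/W
  R'_expanded polystyrene = ln(0.145/0.0910)/(2πk) = 0.4659/(2π·0.0368) = 2.015 m·K/W
ΣR = 4.605×10^-4 + 3.550 + 2.015 = 5.565 m·K/W
Q' = ΔT/ΣR = (6.81 °C − 22.4 °C)/5.565 = -2.801 W/m
From the inner boundary to the phenolic foam/expanded polystyrene interface, ΣR_partial = 3.550 m·K/W.
T_interface = T_in − Q'·ΣR_partial = 6.81 °C − (-2.801)(3.550) = 16.8 °C

T = 16.8 °C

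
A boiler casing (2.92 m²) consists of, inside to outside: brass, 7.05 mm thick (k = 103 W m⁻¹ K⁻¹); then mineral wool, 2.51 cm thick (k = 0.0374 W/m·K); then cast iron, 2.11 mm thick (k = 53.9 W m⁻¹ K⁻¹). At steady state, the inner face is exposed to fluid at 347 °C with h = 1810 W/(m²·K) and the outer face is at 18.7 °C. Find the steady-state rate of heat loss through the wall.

Resistance network (inner→outer):
  R_conv,in = 1/(hA) = 1/(1810·2.92) = 1.892×10^-4 K/W
  R_brass = L/(kA) = 0.00705/(103·2.92) = 2.344×10^-5 K/W
  R_mineral wool = L/(kA) = 0.0251/(0.0374·2.92) = 0.2298 K/W
  R_cast iron = L/(kA) = 0.00211/(53.9·2.92) = 1.341×10^-5 K/W
ΣR = 1.892×10^-4 + 2.344×10^-5 + 0.2298 + 1.341×10^-5 = 0.2300 K/W
Q = ΔT/ΣR = (347 °C − 18.7 °C)/0.2300 = 1430 W

Q = 1430 W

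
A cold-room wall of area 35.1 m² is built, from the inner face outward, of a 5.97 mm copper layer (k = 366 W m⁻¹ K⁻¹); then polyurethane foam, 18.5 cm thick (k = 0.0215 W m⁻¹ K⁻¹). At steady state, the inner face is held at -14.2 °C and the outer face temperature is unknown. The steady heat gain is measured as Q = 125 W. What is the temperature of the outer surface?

T_out = 16.4 °C

Series resistances:
  R_copper = L/(kA) = 0.00597/(366·35.1) = 4.647×10^-7 K/W
  R_polyurethane foam = L/(kA) = 0.185/(0.0215·35.1) = 0.2451 K/W
ΣR = 0.2451 K/W
ΔT = Q·ΣR = 125 × 0.2451 = 30.64 K
Heat flows inward, so T_out = T_in + ΔT = -14.2 + 30.64 = 16.4 °C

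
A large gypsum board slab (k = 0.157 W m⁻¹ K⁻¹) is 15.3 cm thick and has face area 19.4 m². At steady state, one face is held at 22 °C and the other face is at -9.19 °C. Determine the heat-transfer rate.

Q = kA·ΔT/L = 0.157 × 19.4 × |22 °C − -9.19 °C| / 0.153 = 621 W

Q = 621 W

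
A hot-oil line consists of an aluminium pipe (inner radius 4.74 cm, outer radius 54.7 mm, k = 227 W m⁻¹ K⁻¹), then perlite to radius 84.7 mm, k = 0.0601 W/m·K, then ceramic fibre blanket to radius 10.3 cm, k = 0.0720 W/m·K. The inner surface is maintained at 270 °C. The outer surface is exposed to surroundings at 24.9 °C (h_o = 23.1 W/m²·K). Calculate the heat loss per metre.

Treat each layer as a resistance in series:
  R'_aluminium = ln(0.0547/0.0474)/(2πk) = 0.1432/(2π·227) = 1.004×10^-4 m·K/W
  R'_perlite = ln(0.0847/0.0547)/(2πk) = 0.4373/(2π·0.0601) = 1.158 m·K/W
  R'_ceramic fibre blanket = ln(0.103/0.0847)/(2πk) = 0.1956/(2π·0.0720) = 0.4324 m·K/W
  R'_conv,out = 1/(2πr h) = 1/(2π·0.103·23.1) = 0.06689 m·K/W
ΣR = 1.004×10^-4 + 1.158 + 0.4324 + 0.06689 = 1.657 m·K/W
Q' = ΔT/ΣR = (270 °C − 24.9 °C)/1.657 = 148 W/m

Q' = 148 W/m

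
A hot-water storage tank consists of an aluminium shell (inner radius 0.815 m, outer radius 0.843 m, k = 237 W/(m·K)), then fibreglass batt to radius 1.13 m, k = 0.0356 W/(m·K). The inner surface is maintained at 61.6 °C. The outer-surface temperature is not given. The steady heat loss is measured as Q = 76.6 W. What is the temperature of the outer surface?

T_out = 10.0 °C

Series resistances:
  R_aluminium = (1/0.815 − 1/0.843)/(4πk) = 0.04075/(4π·237) = 1.368×10^-5 K/W
  R_fibreglass batt = (1/0.843 − 1/1.13)/(4πk) = 0.3013/(4π·0.0356) = 0.6735 K/W
ΣR = 0.6735 K/W
ΔT = Q·ΣR = 76.6 × 0.6735 = 51.59 K
Heat flows outward, so T_out = T_in − ΔT = 61.6 − 51.59 = 10.0 °C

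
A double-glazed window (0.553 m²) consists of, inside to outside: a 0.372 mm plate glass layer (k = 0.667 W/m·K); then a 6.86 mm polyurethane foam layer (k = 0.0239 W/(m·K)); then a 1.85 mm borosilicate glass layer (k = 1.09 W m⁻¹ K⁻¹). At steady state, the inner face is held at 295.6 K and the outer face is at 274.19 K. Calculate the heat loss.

Series thermal resistances, inner to outer:
  R_plate glass = L/(kA) = 3.72×10^-4/(0.667·0.553) = 0.001009 K/W
  R_polyurethane foam = L/(kA) = 0.00686/(0.0239·0.553) = 0.5190 K/W
  R_borosilicate glass = L/(kA) = 0.00185/(1.09·0.553) = 0.003069 K/W
ΣR = 0.001009 + 0.5190 + 0.003069 = 0.5231 K/W
Q = ΔT/ΣR = (295.6 K − 274.19 K)/0.5231 = 40.9 W

Q = 40.9 W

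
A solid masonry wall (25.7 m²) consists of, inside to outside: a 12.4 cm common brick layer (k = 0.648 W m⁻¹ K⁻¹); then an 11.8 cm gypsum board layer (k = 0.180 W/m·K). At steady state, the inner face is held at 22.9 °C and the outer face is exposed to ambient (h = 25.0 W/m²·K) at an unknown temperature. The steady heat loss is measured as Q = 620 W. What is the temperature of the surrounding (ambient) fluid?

T_out = 1.50 °C

Sum the resistances:
  R_common brick = L/(kA) = 0.124/(0.648·25.7) = 0.007446 K/W
  R_gypsum board = L/(kA) = 0.118/(0.180·25.7) = 0.02551 K/W
  R_conv,out = 1/(hA) = 1/(25.0·25.7) = 0.001556 K/W
ΣR = 0.03451 K/W
ΔT = Q·ΣR = 620 × 0.03451 = 21.40 K
Heat flows outward, so T_out = T_in − ΔT = 22.9 − 21.40 = 1.50 °C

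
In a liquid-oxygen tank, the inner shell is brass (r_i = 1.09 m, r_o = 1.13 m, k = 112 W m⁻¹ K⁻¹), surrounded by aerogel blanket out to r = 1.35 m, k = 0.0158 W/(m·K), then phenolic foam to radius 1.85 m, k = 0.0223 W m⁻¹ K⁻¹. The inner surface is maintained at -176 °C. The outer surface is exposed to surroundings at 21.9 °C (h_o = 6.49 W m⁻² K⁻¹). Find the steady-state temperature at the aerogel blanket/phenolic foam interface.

Treat each layer as a resistance in series:
  R_brass = (1/1.09 − 1/1.13)/(4πk) = 0.03248/(4π·112) = 2.307×10^-5 K/W
  R_aerogel blanket = (1/1.13 − 1/1.35)/(4πk) = 0.1442/(4π·0.0158) = 0.7263 K/W
  R_phenolic foam = (1/1.35 − 1/1.85)/(4πk) = 0.2002/(4π·0.0223) = 0.7144 K/W
  R_conv,out = 1/(4πr²h) = 1/(4π·1.85²·6.49) = 0.003583 K/W
ΣR = 2.307×10^-5 + 0.7263 + 0.7144 + 0.003583 = 1.444 K/W
Q = ΔT/ΣR = (-176 °C − 21.9 °C)/1.444 = -137.0 W
From the inner boundary to the aerogel blanket/phenolic foam interface, ΣR_partial = 0.7263 K/W.
T_interface = T_in − Q·ΣR_partial = -176 °C − (-137.0)(0.7263) = -76.5 °C

T = -76.5 °C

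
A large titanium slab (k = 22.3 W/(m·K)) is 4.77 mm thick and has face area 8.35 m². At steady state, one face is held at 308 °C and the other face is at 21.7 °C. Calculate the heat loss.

Q = 11200 kW

Q = kA·ΔT/L = 22.3 × 8.35 × |308 °C − 21.7 °C| / 0.00477 = 1.12×10^7 W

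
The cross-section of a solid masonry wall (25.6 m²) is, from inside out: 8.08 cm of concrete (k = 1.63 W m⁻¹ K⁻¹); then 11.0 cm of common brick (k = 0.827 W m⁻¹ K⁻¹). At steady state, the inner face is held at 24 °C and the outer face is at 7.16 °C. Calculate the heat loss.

Q = 2.36 kW

Treat each layer as a resistance in series:
  R_concrete = L/(kA) = 0.0808/(1.63·25.6) = 0.001936 K/W
  R_common brick = L/(kA) = 0.110/(0.827·25.6) = 0.005196 K/W
ΣR = 0.001936 + 0.005196 = 0.007132 K/W
Q = ΔT/ΣR = (24 °C − 7.16 °C)/0.007132 = 2360 W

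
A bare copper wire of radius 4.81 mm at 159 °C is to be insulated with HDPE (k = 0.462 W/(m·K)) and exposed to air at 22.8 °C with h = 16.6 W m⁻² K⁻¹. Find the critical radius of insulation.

For a cylinder, r_cr = k_ins/h = 0.462/16.6 = 0.0278 m = 2.78 cm

r_cr = 2.78 cm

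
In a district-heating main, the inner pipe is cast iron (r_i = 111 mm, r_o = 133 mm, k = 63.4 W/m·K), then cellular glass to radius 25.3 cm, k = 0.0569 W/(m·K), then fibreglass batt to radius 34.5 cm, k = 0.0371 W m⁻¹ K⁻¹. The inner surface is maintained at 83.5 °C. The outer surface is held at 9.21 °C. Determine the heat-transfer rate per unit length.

Treat each layer as a resistance in series:
  R'_cast iron = ln(0.133/0.111)/(2πk) = 0.1808/(2π·63.4) = 4.539×10^-4 m·K/W
  R'_cellular glass = ln(0.253/0.133)/(2πk) = 0.6430/(2π·0.0569) = 1.799 m·K/W
  R'_fibreglass batt = ln(0.345/0.253)/(2πk) = 0.3102/(2π·0.0371) = 1.331 m·K/W
ΣR = 4.539×10^-4 + 1.799 + 1.331 = 3.130 m·K/W
Q' = ΔT/ΣR = (83.5 °C − 9.21 °C)/3.130 = 23.7 W/m

Q' = 23.7 W/m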